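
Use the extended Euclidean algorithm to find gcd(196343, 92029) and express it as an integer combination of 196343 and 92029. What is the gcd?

Repeated division:
196343 = 2·92029 + 12285
92029 = 7·12285 + 6034
12285 = 2·6034 + 217
6034 = 27·217 + 175
217 = 1·175 + 42
175 = 4·42 + 7
42 = 6·7 + 0
gcd(196343, 92029) = 7.
Back-substituting:
7 = 175 − 4·42
7 = −4·217 + 5·175
7 = 5·6034 − 139·217
7 = −139·12285 + 283·6034
7 = 283·92029 − 2120·12285
7 = −2120·196343 + 4523·92029
So 7 = (-2120)·196343 + (4523)·92029.

7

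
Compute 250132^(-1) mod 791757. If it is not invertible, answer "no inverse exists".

643957

Apply the Euclidean algorithm to 791757 and 250132:
791757 = 3*250132 + 41361
250132 = 6*41361 + 1966
41361 = 21*1966 + 75
1966 = 26*75 + 16
75 = 4*16 + 11
16 = 1*11 + 5
11 = 2*5 + 1
5 = 5*1 + 0
The gcd is 1. Working backward:
1 = 11 − 2·5
1 = −2·16 + 3·11
1 = 3·75 − 14·16
1 = −14·1966 + 367·75
1 = 367·41361 − 7721·1966
1 = −7721·250132 + 46693·41361
1 = 46693·791757 − 147800·250132
So 250132·(-147800) ≡ 1 (mod 791757), and -147800 ≡ 643957 (mod 791757).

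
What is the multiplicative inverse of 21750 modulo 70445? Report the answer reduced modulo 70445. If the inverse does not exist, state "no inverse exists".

Euclidean algorithm on 70445, 21750:
70445 = 3*21750 + 5195
21750 = 4*5195 + 970
5195 = 5*970 + 345
970 = 2*345 + 280
345 = 1*280 + 65
280 = 4*65 + 20
65 = 3*20 + 5
20 = 4*5 + 0
Since gcd = 5 > 1, 21750 is not a unit mod 70445.

no inverse exists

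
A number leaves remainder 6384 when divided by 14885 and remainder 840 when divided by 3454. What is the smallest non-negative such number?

Write x = 6384 + 14885·k. Then 14885·k ≡ 840 − 6384 ≡ 1364 (mod 3454).
Need 14885⁻¹ mod 3454. Extended Euclid on (3454, 1069):
3454 = 3·1069 + 247
1069 = 4·247 + 81
247 = 3·81 + 4
81 = 20·4 + 1
4 = 4·1 + 0
Back-substitute:
1 = 81 − 20·4
1 = −20·247 + 61·81
1 = 61·1069 − 264·247
1 = −264·3454 + 853·1069
14885⁻¹ ≡ 853 (mod 3454), so k ≡ 853·1364 ≡ 2948 (mod 3454).
x = 6384 + 14885·2948 = 43887364.

43887364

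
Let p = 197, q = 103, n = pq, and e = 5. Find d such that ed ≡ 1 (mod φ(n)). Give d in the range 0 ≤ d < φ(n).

7997

φ(n) = (p−1)(q−1) = 196·102 = 19992.
Need d with 5·d ≡ 1 (mod 19992). Apply the extended Euclidean algorithm:
19992 = 3998*5 + 2
5 = 2*2 + 1
2 = 2*1 + 0
Back-substitute:
1 = 5 − 2·2
1 = −2·19992 + 7997·5
So 5·7997 ≡ 1 (mod 19992), hence d = 7997.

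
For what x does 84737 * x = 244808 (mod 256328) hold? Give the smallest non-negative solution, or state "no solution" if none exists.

43000

First find gcd(84737, 256328):
256328 = 3*84737 + 2117
84737 = 40*2117 + 57
2117 = 37*57 + 8
57 = 7*8 + 1
8 = 8*1 + 0
gcd = 1, so a unique solution mod 256328 exists.
Back-substitute for the Bézout coefficients:
1 = 57 − 7·8
1 = −7·2117 + 260·57
1 = 260·84737 − 10407·2117
1 = −10407·256328 + 31481·84737
So 84737·(31481) ≡ 1 (mod 256328), giving 84737⁻¹ ≡ 31481.
x ≡ 84737⁻¹·244808 ≡ 31481·244808 ≡ 43000 (mod 256328).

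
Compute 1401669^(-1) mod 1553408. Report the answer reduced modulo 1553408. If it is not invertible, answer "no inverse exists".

1204109

gcd(1553408, 1401669) by repeated division:
1553408 = 1×1401669 + 151739
1401669 = 9×151739 + 36018
151739 = 4×36018 + 7667
36018 = 4×7667 + 5350
7667 = 1×5350 + 2317
5350 = 2×2317 + 716
2317 = 3×716 + 169
716 = 4×169 + 40
169 = 4×40 + 9
40 = 4×9 + 4
9 = 2×4 + 1
4 = 4×1 + 0
gcd = 1, so the inverse exists. Back-substitute:
1 = 9 − 2·4
1 = −2·40 + 9·9
1 = 9·169 − 38·40
1 = −38·716 + 161·169
1 = 161·2317 − 521·716
1 = −521·5350 + 1203·2317
1 = 1203·7667 − 1724·5350
1 = −1724·36018 + 8099·7667
1 = 8099·151739 − 34120·36018
1 = −34120·1401669 + 315179·151739
1 = 315179·1553408 − 349299·1401669
Hence 1401669⁻¹ ≡ -349299 ≡ 1204109 (mod 1553408).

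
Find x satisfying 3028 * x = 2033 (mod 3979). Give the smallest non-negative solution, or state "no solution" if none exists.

First find gcd(3028, 3979):
3979 = 1·3028 + 951
3028 = 3·951 + 175
951 = 5·175 + 76
175 = 2·76 + 23
76 = 3·23 + 7
23 = 3·7 + 2
7 = 3·2 + 1
2 = 2·1 + 0
gcd = 1, so a unique solution mod 3979 exists.
Back-substitute for the Bézout coefficients:
1 = 7 − 3·2
1 = −3·23 + 10·7
1 = 10·76 − 33·23
1 = −33·175 + 76·76
1 = 76·951 − 413·175
1 = −413·3028 + 1315·951
1 = 1315·3979 − 1728·3028
So 3028·(-1728) ≡ 1 (mod 3979), giving 3028⁻¹ ≡ 2251.
x ≡ 3028⁻¹·2033 ≡ 2251·2033 ≡ 433 (mod 3979).

433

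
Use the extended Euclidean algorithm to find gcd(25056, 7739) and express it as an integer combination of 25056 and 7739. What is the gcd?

1

Apply Euclid's algorithm to 25056 and 7739:
25056 = 3×7739 + 1839
7739 = 4×1839 + 383
1839 = 4×383 + 307
383 = 1×307 + 76
307 = 4×76 + 3
76 = 25×3 + 1
3 = 3×1 + 0
gcd(25056, 7739) = 1.
Working backward:
1 = 76 − 25·3
1 = −25·307 + 101·76
1 = 101·383 − 126·307
1 = −126·1839 + 605·383
1 = 605·7739 − 2546·1839
1 = −2546·25056 + 8243·7739
So 1 = (-2546)·25056 + (8243)·7739.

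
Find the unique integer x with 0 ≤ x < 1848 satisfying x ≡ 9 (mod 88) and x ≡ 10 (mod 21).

Write x = 9 + 88·k. Then 88·k ≡ 10 − 9 ≡ 1 (mod 21).
Need 88⁻¹ mod 21. Extended Euclid on (21, 4):
21 = 5·4 + 1
4 = 4·1 + 0
Back-substitute:
1 = 21 − 5·4
88⁻¹ ≡ 16 (mod 21), so k ≡ 16·1 ≡ 16 (mod 21).
x = 9 + 88·16 = 1417.

1417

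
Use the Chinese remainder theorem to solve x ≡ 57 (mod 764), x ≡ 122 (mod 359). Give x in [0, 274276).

Write x = 57 + 764·k. Then 764·k ≡ 122 − 57 ≡ 65 (mod 359).
Need 764⁻¹ mod 359. Extended Euclid on (359, 46):
359 = 7·46 + 37
46 = 1·37 + 9
37 = 4·9 + 1
9 = 9·1 + 0
Back-substitute:
1 = 37 − 4·9
1 = −4·46 + 5·37
1 = 5·359 − 39·46
764⁻¹ ≡ 320 (mod 359), so k ≡ 320·65 ≡ 337 (mod 359).
x = 57 + 764·337 = 257525.

257525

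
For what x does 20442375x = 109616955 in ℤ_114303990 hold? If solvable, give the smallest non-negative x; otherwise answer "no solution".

2857877

First find gcd(20442375, 114303990):
114303990 = 5·20442375 + 12092115
20442375 = 1·12092115 + 8350260
12092115 = 1·8350260 + 3741855
8350260 = 2·3741855 + 866550
3741855 = 4·866550 + 275655
866550 = 3·275655 + 39585
275655 = 6·39585 + 38145
39585 = 1·38145 + 1440
38145 = 26·1440 + 705
1440 = 2·705 + 30
705 = 23·30 + 15
30 = 2·15 + 0
gcd = 15 and 15 | 109616955, so solutions exist. Divide through by 15: 1362825x ≡ 7307797 (mod 7620266).
Now find 1362825⁻¹ mod 7620266:
7620266 = 5·1362825 + 806141
1362825 = 1·806141 + 556684
806141 = 1·556684 + 249457
556684 = 2·249457 + 57770
249457 = 4·57770 + 18377
57770 = 3·18377 + 2639
18377 = 6·2639 + 2543
2639 = 1·2543 + 96
2543 = 26·96 + 47
96 = 2·47 + 2
47 = 23·2 + 1
2 = 2·1 + 0
Back-substitute:
1 = 47 − 23·2
1 = −23·96 + 47·47
1 = 47·2543 − 1245·96
1 = −1245·2639 + 1292·2543
1 = 1292·18377 − 8997·2639
1 = −8997·57770 + 28283·18377
1 = 28283·249457 − 122129·57770
1 = −122129·556684 + 272541·249457
1 = 272541·806141 − 394670·556684
1 = −394670·1362825 + 667211·806141
1 = 667211·7620266 − 3730725·1362825
So 1362825·(-3730725) ≡ 1 (mod 7620266), i.e. 1362825⁻¹ ≡ 3889541.
Then x ≡ 3889541·7307797 ≡ 2857877 (mod 7620266); the smallest non-negative solution is x = 2857877.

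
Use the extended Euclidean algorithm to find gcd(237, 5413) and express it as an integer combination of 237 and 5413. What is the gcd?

Euclidean algorithm:
5413 = 22×237 + 199
237 = 1×199 + 38
199 = 5×38 + 9
38 = 4×9 + 2
9 = 4×2 + 1
2 = 2×1 + 0
gcd(237, 5413) = 1.
Back-substituting:
1 = 9 − 4·2
1 = −4·38 + 17·9
1 = 17·199 − 89·38
1 = −89·237 + 106·199
1 = 106·5413 − 2421·237
So 1 = (106)·5413 + (-2421)·237.

1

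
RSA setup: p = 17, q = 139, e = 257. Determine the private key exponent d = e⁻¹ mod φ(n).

φ(n) = (p−1)(q−1) = 16·138 = 2208.
Need d with 257·d ≡ 1 (mod 2208). Apply the extended Euclidean algorithm:
2208 = 8×257 + 152
257 = 1×152 + 105
152 = 1×105 + 47
105 = 2×47 + 11
47 = 4×11 + 3
11 = 3×3 + 2
3 = 1×2 + 1
2 = 2×1 + 0
Back-substitute:
1 = 3 − 2
1 = −11 + 4·3
1 = 4·47 − 17·11
1 = −17·105 + 38·47
1 = 38·152 − 55·105
1 = −55·257 + 93·152
1 = 93·2208 − 799·257
So 257·(-799) ≡ 1 (mod 2208), hence d ≡ -799 ≡ 1409 (mod 2208).

1409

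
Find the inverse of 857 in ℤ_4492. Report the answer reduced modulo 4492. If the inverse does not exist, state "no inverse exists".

1085

Extended Euclidean algorithm:
4492 = 5*857 + 207
857 = 4*207 + 29
207 = 7*29 + 4
29 = 7*4 + 1
4 = 4*1 + 0
gcd = 1, so the inverse exists. Back-substitute:
1 = 29 − 7·4
1 = −7·207 + 50·29
1 = 50·857 − 207·207
1 = −207·4492 + 1085·857
So 857·1085 ≡ 1 (mod 4492).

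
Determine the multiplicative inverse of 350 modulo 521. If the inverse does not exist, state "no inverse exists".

Extended Euclidean algorithm:
521 = 1*350 + 171
350 = 2*171 + 8
171 = 21*8 + 3
8 = 2*3 + 2
3 = 1*2 + 1
2 = 2*1 + 0
The gcd is 1. Working backward:
1 = 3 − 2
1 = −8 + 3·3
1 = 3·171 − 64·8
1 = −64·350 + 131·171
1 = 131·521 − 195·350
Hence 350⁻¹ ≡ -195 ≡ 326 (mod 521).

326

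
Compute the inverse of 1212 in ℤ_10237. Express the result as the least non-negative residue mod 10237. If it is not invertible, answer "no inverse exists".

7796

Extended Euclidean algorithm:
10237 = 8*1212 + 541
1212 = 2*541 + 130
541 = 4*130 + 21
130 = 6*21 + 4
21 = 5*4 + 1
4 = 4*1 + 0
The gcd is 1. Working backward:
1 = 21 − 5·4
1 = −5·130 + 31·21
1 = 31·541 − 129·130
1 = −129·1212 + 289·541
1 = 289·10237 − 2441·1212
So 1212·(-2441) ≡ 1 (mod 10237), and -2441 ≡ 7796 (mod 10237).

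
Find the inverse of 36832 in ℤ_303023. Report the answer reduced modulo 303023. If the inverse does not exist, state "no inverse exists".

59902

Run Euclid on (303023, 36832):
303023 = 8·36832 + 8367
36832 = 4·8367 + 3364
8367 = 2·3364 + 1639
3364 = 2·1639 + 86
1639 = 19·86 + 5
86 = 17·5 + 1
5 = 5·1 + 0
Since gcd(36832, 303023) = 1, back-substitute to write 1 as a combination:
1 = 86 − 17·5
1 = −17·1639 + 324·86
1 = 324·3364 − 665·1639
1 = −665·8367 + 1654·3364
1 = 1654·36832 − 7281·8367
1 = −7281·303023 + 59902·36832
So 36832·59902 ≡ 1 (mod 303023).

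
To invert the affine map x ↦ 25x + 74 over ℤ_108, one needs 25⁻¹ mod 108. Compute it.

13

gcd(108, 25) by repeated division:
108 = 4*25 + 8
25 = 3*8 + 1
8 = 8*1 + 0
The gcd is 1. Working backward:
1 = 25 − 3·8
1 = −3·108 + 13·25
So 25·13 ≡ 1 (mod 108).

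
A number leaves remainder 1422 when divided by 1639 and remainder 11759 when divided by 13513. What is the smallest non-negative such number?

Write x = 1422 + 1639·k. Then 1639·k ≡ 11759 − 1422 ≡ 10337 (mod 13513).
Need 1639⁻¹ mod 13513. Extended Euclid on (13513, 1639):
13513 = 8×1639 + 401
1639 = 4×401 + 35
401 = 11×35 + 16
35 = 2×16 + 3
16 = 5×3 + 1
3 = 3×1 + 0
Back-substitute:
1 = 16 − 5·3
1 = −5·35 + 11·16
1 = 11·401 − 126·35
1 = −126·1639 + 515·401
1 = 515·13513 − 4246·1639
1639⁻¹ ≡ 9267 (mod 13513), so k ≡ 9267·10337 ≡ 12835 (mod 13513).
x = 1422 + 1639·12835 = 21037987.

21037987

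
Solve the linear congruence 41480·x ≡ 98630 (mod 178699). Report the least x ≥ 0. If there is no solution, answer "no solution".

116622

First find gcd(41480, 178699):
178699 = 4*41480 + 12779
41480 = 3*12779 + 3143
12779 = 4*3143 + 207
3143 = 15*207 + 38
207 = 5*38 + 17
38 = 2*17 + 4
17 = 4*4 + 1
4 = 4*1 + 0
gcd = 1, so a unique solution mod 178699 exists.
Back-substitute for the Bézout coefficients:
1 = 17 − 4·4
1 = −4·38 + 9·17
1 = 9·207 − 49·38
1 = −49·3143 + 744·207
1 = 744·12779 − 3025·3143
1 = −3025·41480 + 9819·12779
1 = 9819·178699 − 42301·41480
So 41480·(-42301) ≡ 1 (mod 178699), giving 41480⁻¹ ≡ 136398.
x ≡ 41480⁻¹·98630 ≡ 136398·98630 ≡ 116622 (mod 178699).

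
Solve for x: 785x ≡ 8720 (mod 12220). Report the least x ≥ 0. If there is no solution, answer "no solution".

First find gcd(785, 12220):
12220 = 15·785 + 445
785 = 1·445 + 340
445 = 1·340 + 105
340 = 3·105 + 25
105 = 4·25 + 5
25 = 5·5 + 0
gcd = 5 and 5 | 8720, so solutions exist. Divide through by 5: 157x ≡ 1744 (mod 2444).
Now find 157⁻¹ mod 2444:
2444 = 15*157 + 89
157 = 1*89 + 68
89 = 1*68 + 21
68 = 3*21 + 5
21 = 4*5 + 1
5 = 5*1 + 0
Back-substitute:
1 = 21 − 4·5
1 = −4·68 + 13·21
1 = 13·89 − 17·68
1 = −17·157 + 30·89
1 = 30·2444 − 467·157
So 157·(-467) ≡ 1 (mod 2444), i.e. 157⁻¹ ≡ 1977.
Then x ≡ 1977·1744 ≡ 1848 (mod 2444); the smallest non-negative solution is x = 1848.

1848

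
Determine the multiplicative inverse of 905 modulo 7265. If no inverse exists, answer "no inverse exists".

Euclidean algorithm on 7265, 905:
7265 = 8×905 + 25
905 = 36×25 + 5
25 = 5×5 + 0
Since gcd = 5 > 1, 905 is not a unit mod 7265.

no inverse exists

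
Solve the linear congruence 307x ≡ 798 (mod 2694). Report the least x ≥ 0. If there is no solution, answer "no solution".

First find gcd(307, 2694):
2694 = 8·307 + 238
307 = 1·238 + 69
238 = 3·69 + 31
69 = 2·31 + 7
31 = 4·7 + 3
7 = 2·3 + 1
3 = 3·1 + 0
gcd = 1, so a unique solution mod 2694 exists.
Back-substitute for the Bézout coefficients:
1 = 7 − 2·3
1 = −2·31 + 9·7
1 = 9·69 − 20·31
1 = −20·238 + 69·69
1 = 69·307 − 89·238
1 = −89·2694 + 781·307
So 307·(781) ≡ 1 (mod 2694), giving 307⁻¹ ≡ 781.
x ≡ 307⁻¹·798 ≡ 781·798 ≡ 924 (mod 2694).

924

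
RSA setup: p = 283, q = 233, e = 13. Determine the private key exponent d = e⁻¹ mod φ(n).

φ(n) = (p−1)(q−1) = 282·232 = 65424.
Need d with 13·d ≡ 1 (mod 65424). Apply the extended Euclidean algorithm:
65424 = 5032×13 + 8
13 = 1×8 + 5
8 = 1×5 + 3
5 = 1×3 + 2
3 = 1×2 + 1
2 = 2×1 + 0
Back-substitute:
1 = 3 − 2
1 = −5 + 2·3
1 = 2·8 − 3·5
1 = −3·13 + 5·8
1 = 5·65424 − 25163·13
So 13·(-25163) ≡ 1 (mod 65424), hence d ≡ -25163 ≡ 40261 (mod 65424).

40261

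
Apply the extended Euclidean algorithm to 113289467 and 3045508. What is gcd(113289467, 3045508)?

Euclidean algorithm:
113289467 = 37·3045508 + 605671
3045508 = 5·605671 + 17153
605671 = 35·17153 + 5316
17153 = 3·5316 + 1205
5316 = 4·1205 + 496
1205 = 2·496 + 213
496 = 2·213 + 70
213 = 3·70 + 3
70 = 23·3 + 1
3 = 3·1 + 0
gcd(113289467, 3045508) = 1.
Express as a combination:
1 = 70 − 23·3
1 = −23·213 + 70·70
1 = 70·496 − 163·213
1 = −163·1205 + 396·496
1 = 396·5316 − 1747·1205
1 = −1747·17153 + 5637·5316
1 = 5637·605671 − 199042·17153
1 = −199042·3045508 + 1000847·605671
1 = 1000847·113289467 − 37230381·3045508
So 1 = (1000847)·113289467 + (-37230381)·3045508.

1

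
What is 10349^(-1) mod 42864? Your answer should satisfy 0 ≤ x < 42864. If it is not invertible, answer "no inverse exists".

5285

gcd(42864, 10349) by repeated division:
42864 = 4*10349 + 1468
10349 = 7*1468 + 73
1468 = 20*73 + 8
73 = 9*8 + 1
8 = 8*1 + 0
gcd = 1, so the inverse exists. Back-substitute:
1 = 73 − 9·8
1 = −9·1468 + 181·73
1 = 181·10349 − 1276·1468
1 = −1276·42864 + 5285·10349
So 10349·5285 ≡ 1 (mod 42864).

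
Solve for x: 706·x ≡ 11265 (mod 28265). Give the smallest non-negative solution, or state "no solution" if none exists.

First find gcd(706, 28265):
28265 = 40×706 + 25
706 = 28×25 + 6
25 = 4×6 + 1
6 = 6×1 + 0
gcd = 1, so a unique solution mod 28265 exists.
Back-substitute for the Bézout coefficients:
1 = 25 − 4·6
1 = −4·706 + 113·25
1 = 113·28265 − 4524·706
So 706·(-4524) ≡ 1 (mod 28265), giving 706⁻¹ ≡ 23741.
x ≡ 706⁻¹·11265 ≡ 23741·11265 ≡ 27200 (mod 28265).

27200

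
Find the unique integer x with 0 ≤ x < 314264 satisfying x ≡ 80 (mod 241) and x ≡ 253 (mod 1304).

Write x = 80 + 241·k. Then 241·k ≡ 253 − 80 ≡ 173 (mod 1304).
Need 241⁻¹ mod 1304. Extended Euclid on (1304, 241):
1304 = 5*241 + 99
241 = 2*99 + 43
99 = 2*43 + 13
43 = 3*13 + 4
13 = 3*4 + 1
4 = 4*1 + 0
Back-substitute:
1 = 13 − 3·4
1 = −3·43 + 10·13
1 = 10·99 − 23·43
1 = −23·241 + 56·99
1 = 56·1304 − 303·241
241⁻¹ ≡ 1001 (mod 1304), so k ≡ 1001·173 ≡ 1045 (mod 1304).
x = 80 + 241·1045 = 251925.

251925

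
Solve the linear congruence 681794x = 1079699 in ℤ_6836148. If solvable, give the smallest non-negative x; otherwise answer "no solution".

no solution

gcd(681794, 6836148):
6836148 = 10*681794 + 18208
681794 = 37*18208 + 8098
18208 = 2*8098 + 2012
8098 = 4*2012 + 50
2012 = 40*50 + 12
50 = 4*12 + 2
12 = 6*2 + 0
gcd = 2, but 2 ∤ 1079699, so the congruence has no solution.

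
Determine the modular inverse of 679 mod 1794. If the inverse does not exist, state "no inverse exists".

1543

Run Euclid on (1794, 679):
1794 = 2·679 + 436
679 = 1·436 + 243
436 = 1·243 + 193
243 = 1·193 + 50
193 = 3·50 + 43
50 = 1·43 + 7
43 = 6·7 + 1
7 = 7·1 + 0
gcd = 1, so the inverse exists. Back-substitute:
1 = 43 − 6·7
1 = −6·50 + 7·43
1 = 7·193 − 27·50
1 = −27·243 + 34·193
1 = 34·436 − 61·243
1 = −61·679 + 95·436
1 = 95·1794 − 251·679
So 679·(-251) ≡ 1 (mod 1794), and -251 ≡ 1543 (mod 1794).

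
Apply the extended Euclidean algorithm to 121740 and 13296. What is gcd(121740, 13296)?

12

Repeated division:
121740 = 9·13296 + 2076
13296 = 6·2076 + 840
2076 = 2·840 + 396
840 = 2·396 + 48
396 = 8·48 + 12
48 = 4·12 + 0
gcd(121740, 13296) = 12.
Working backward:
12 = 396 − 8·48
12 = −8·840 + 17·396
12 = 17·2076 − 42·840
12 = −42·13296 + 269·2076
12 = 269·121740 − 2463·13296
So 12 = (269)·121740 + (-2463)·13296.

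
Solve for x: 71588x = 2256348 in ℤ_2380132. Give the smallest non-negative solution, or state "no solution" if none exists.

First find gcd(71588, 2380132):
2380132 = 33×71588 + 17728
71588 = 4×17728 + 676
17728 = 26×676 + 152
676 = 4×152 + 68
152 = 2×68 + 16
68 = 4×16 + 4
16 = 4×4 + 0
gcd = 4 and 4 | 2256348, so solutions exist. Divide through by 4: 17897x ≡ 564087 (mod 595033).
Now find 17897⁻¹ mod 595033:
595033 = 33*17897 + 4432
17897 = 4*4432 + 169
4432 = 26*169 + 38
169 = 4*38 + 17
38 = 2*17 + 4
17 = 4*4 + 1
4 = 4*1 + 0
Back-substitute:
1 = 17 − 4·4
1 = −4·38 + 9·17
1 = 9·169 − 40·38
1 = −40·4432 + 1049·169
1 = 1049·17897 − 4236·4432
1 = −4236·595033 + 140837·17897
So 17897⁻¹ ≡ 140837 (mod 595033).
Then x ≡ 140837·564087 ≡ 274923 (mod 595033); the smallest non-negative solution is x = 274923.

274923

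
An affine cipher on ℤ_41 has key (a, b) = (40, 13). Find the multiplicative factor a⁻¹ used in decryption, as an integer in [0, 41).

40

gcd(41, 40) by repeated division:
41 = 1*40 + 1
40 = 40*1 + 0
gcd = 1, so the inverse exists. Back-substitute:
1 = 41 − 40
Thus 40·(-1) ≡ 1 (mod 41); reducing, -1 mod 41 = 40.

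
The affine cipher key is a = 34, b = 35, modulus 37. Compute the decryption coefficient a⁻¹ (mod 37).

Run Euclid on (37, 34):
37 = 1×34 + 3
34 = 11×3 + 1
3 = 3×1 + 0
Since gcd(34, 37) = 1, back-substitute to write 1 as a combination:
1 = 34 − 11·3
1 = −11·37 + 12·34
So 34·12 ≡ 1 (mod 37).

12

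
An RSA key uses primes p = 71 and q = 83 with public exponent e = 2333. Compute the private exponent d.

φ(n) = (p−1)(q−1) = 70·82 = 5740.
Need d with 2333·d ≡ 1 (mod 5740). Apply the extended Euclidean algorithm:
5740 = 2×2333 + 1074
2333 = 2×1074 + 185
1074 = 5×185 + 149
185 = 1×149 + 36
149 = 4×36 + 5
36 = 7×5 + 1
5 = 5×1 + 0
Back-substitute:
1 = 36 − 7·5
1 = −7·149 + 29·36
1 = 29·185 − 36·149
1 = −36·1074 + 209·185
1 = 209·2333 − 454·1074
1 = −454·5740 + 1117·2333
So 2333·1117 ≡ 1 (mod 5740), hence d = 1117.

1117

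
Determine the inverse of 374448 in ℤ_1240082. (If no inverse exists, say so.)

Euclidean algorithm on 1240082, 374448:
1240082 = 3×374448 + 116738
374448 = 3×116738 + 24234
116738 = 4×24234 + 19802
24234 = 1×19802 + 4432
19802 = 4×4432 + 2074
4432 = 2×2074 + 284
2074 = 7×284 + 86
284 = 3×86 + 26
86 = 3×26 + 8
26 = 3×8 + 2
8 = 4×2 + 0
The gcd is 2, not 1, hence no inverse exists.

no inverse exists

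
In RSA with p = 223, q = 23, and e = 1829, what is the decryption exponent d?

1709

φ(n) = (p−1)(q−1) = 222·22 = 4884.
Need d with 1829·d ≡ 1 (mod 4884). Apply the extended Euclidean algorithm:
4884 = 2*1829 + 1226
1829 = 1*1226 + 603
1226 = 2*603 + 20
603 = 30*20 + 3
20 = 6*3 + 2
3 = 1*2 + 1
2 = 2*1 + 0
Back-substitute:
1 = 3 − 2
1 = −20 + 7·3
1 = 7·603 − 211·20
1 = −211·1226 + 429·603
1 = 429·1829 − 640·1226
1 = −640·4884 + 1709·1829
So 1829·1709 ≡ 1 (mod 4884), hence d = 1709.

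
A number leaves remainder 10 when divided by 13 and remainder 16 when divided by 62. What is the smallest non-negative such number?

140

Write x = 10 + 13·k. Then 13·k ≡ 16 − 10 ≡ 6 (mod 62).
Need 13⁻¹ mod 62. Extended Euclid on (62, 13):
62 = 4*13 + 10
13 = 1*10 + 3
10 = 3*3 + 1
3 = 3*1 + 0
Back-substitute:
1 = 10 − 3·3
1 = −3·13 + 4·10
1 = 4·62 − 19·13
13⁻¹ ≡ 43 (mod 62), so k ≡ 43·6 ≡ 10 (mod 62).
x = 10 + 13·10 = 140.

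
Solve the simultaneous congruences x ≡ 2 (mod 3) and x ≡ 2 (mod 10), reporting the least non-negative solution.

2

Write x = 2 + 3·k. Then 3·k ≡ 2 − 2 ≡ 0 (mod 10).
Need 3⁻¹ mod 10. Extended Euclid on (10, 3):
10 = 3×3 + 1
3 = 3×1 + 0
Back-substitute:
1 = 10 − 3·3
3⁻¹ ≡ 7 (mod 10), so k ≡ 7·0 ≡ 0 (mod 10).
x = 2 + 3·0 = 2.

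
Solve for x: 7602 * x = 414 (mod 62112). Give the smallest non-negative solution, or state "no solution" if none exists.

First find gcd(7602, 62112):
62112 = 8*7602 + 1296
7602 = 5*1296 + 1122
1296 = 1*1122 + 174
1122 = 6*174 + 78
174 = 2*78 + 18
78 = 4*18 + 6
18 = 3*6 + 0
gcd = 6 and 6 | 414, so solutions exist. Divide through by 6: 1267x ≡ 69 (mod 10352).
Now find 1267⁻¹ mod 10352:
10352 = 8*1267 + 216
1267 = 5*216 + 187
216 = 1*187 + 29
187 = 6*29 + 13
29 = 2*13 + 3
13 = 4*3 + 1
3 = 3*1 + 0
Back-substitute:
1 = 13 − 4·3
1 = −4·29 + 9·13
1 = 9·187 − 58·29
1 = −58·216 + 67·187
1 = 67·1267 − 393·216
1 = −393·10352 + 3211·1267
So 1267⁻¹ ≡ 3211 (mod 10352).
Then x ≡ 3211·69 ≡ 4167 (mod 10352); the smallest non-negative solution is x = 4167.

4167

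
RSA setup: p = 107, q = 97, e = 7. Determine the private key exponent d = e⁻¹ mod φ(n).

5815

φ(n) = (p−1)(q−1) = 106·96 = 10176.
Need d with 7·d ≡ 1 (mod 10176). Apply the extended Euclidean algorithm:
10176 = 1453*7 + 5
7 = 1*5 + 2
5 = 2*2 + 1
2 = 2*1 + 0
Back-substitute:
1 = 5 − 2·2
1 = −2·7 + 3·5
1 = 3·10176 − 4361·7
So 7·(-4361) ≡ 1 (mod 10176), hence d ≡ -4361 ≡ 5815 (mod 10176).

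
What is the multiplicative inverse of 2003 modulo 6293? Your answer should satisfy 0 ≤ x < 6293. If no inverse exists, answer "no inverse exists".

421

Apply the Euclidean algorithm to 6293 and 2003:
6293 = 3×2003 + 284
2003 = 7×284 + 15
284 = 18×15 + 14
15 = 1×14 + 1
14 = 14×1 + 0
Since gcd(2003, 6293) = 1, back-substitute to write 1 as a combination:
1 = 15 − 14
1 = −284 + 19·15
1 = 19·2003 − 134·284
1 = −134·6293 + 421·2003
So 2003·421 ≡ 1 (mod 6293).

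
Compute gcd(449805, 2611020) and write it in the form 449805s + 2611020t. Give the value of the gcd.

15

Repeated division:
2611020 = 5*449805 + 361995
449805 = 1*361995 + 87810
361995 = 4*87810 + 10755
87810 = 8*10755 + 1770
10755 = 6*1770 + 135
1770 = 13*135 + 15
135 = 9*15 + 0
gcd(449805, 2611020) = 15.
Back-substituting:
15 = 1770 − 13·135
15 = −13·10755 + 79·1770
15 = 79·87810 − 645·10755
15 = −645·361995 + 2659·87810
15 = 2659·449805 − 3304·361995
15 = −3304·2611020 + 19179·449805
So 15 = (-3304)·2611020 + (19179)·449805.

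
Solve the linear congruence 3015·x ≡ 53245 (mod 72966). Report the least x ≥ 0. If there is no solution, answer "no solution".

gcd(3015, 72966):
72966 = 24×3015 + 606
3015 = 4×606 + 591
606 = 1×591 + 15
591 = 39×15 + 6
15 = 2×6 + 3
6 = 2×3 + 0
gcd = 3, but 3 ∤ 53245, so the congruence has no solution.

no solution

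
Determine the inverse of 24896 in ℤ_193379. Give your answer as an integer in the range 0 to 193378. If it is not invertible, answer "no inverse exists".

Extended Euclidean algorithm:
193379 = 7·24896 + 19107
24896 = 1·19107 + 5789
19107 = 3·5789 + 1740
5789 = 3·1740 + 569
1740 = 3·569 + 33
569 = 17·33 + 8
33 = 4·8 + 1
8 = 8·1 + 0
Since gcd(24896, 193379) = 1, back-substitute to write 1 as a combination:
1 = 33 − 4·8
1 = −4·569 + 69·33
1 = 69·1740 − 211·569
1 = −211·5789 + 702·1740
1 = 702·19107 − 2317·5789
1 = −2317·24896 + 3019·19107
1 = 3019·193379 − 23450·24896
Hence 24896⁻¹ ≡ -23450 ≡ 169929 (mod 193379).

169929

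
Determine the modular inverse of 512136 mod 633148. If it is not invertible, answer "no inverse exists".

no inverse exists

Compute gcd(512136, 633148):
633148 = 1·512136 + 121012
512136 = 4·121012 + 28088
121012 = 4·28088 + 8660
28088 = 3·8660 + 2108
8660 = 4·2108 + 228
2108 = 9·228 + 56
228 = 4·56 + 4
56 = 14·4 + 0
gcd(512136, 633148) = 4 ≠ 1, so 512136 has no multiplicative inverse modulo 633148.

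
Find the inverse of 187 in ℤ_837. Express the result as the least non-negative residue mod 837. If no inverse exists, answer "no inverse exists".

94

Run Euclid on (837, 187):
837 = 4*187 + 89
187 = 2*89 + 9
89 = 9*9 + 8
9 = 1*8 + 1
8 = 8*1 + 0
The gcd is 1. Working backward:
1 = 9 − 8
1 = −89 + 10·9
1 = 10·187 − 21·89
1 = −21·837 + 94·187
So 187·94 ≡ 1 (mod 837).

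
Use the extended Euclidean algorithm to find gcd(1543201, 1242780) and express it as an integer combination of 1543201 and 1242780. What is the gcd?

11

Repeated division:
1543201 = 1×1242780 + 300421
1242780 = 4×300421 + 41096
300421 = 7×41096 + 12749
41096 = 3×12749 + 2849
12749 = 4×2849 + 1353
2849 = 2×1353 + 143
1353 = 9×143 + 66
143 = 2×66 + 11
66 = 6×11 + 0
gcd(1543201, 1242780) = 11.
Express as a combination:
11 = 143 − 2·66
11 = −2·1353 + 19·143
11 = 19·2849 − 40·1353
11 = −40·12749 + 179·2849
11 = 179·41096 − 577·12749
11 = −577·300421 + 4218·41096
11 = 4218·1242780 − 17449·300421
11 = −17449·1543201 + 21667·1242780
So 11 = (-17449)·1543201 + (21667)·1242780.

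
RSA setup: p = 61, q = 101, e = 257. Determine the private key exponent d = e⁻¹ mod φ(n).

5393

φ(n) = (p−1)(q−1) = 60·100 = 6000.
Need d with 257·d ≡ 1 (mod 6000). Apply the extended Euclidean algorithm:
6000 = 23×257 + 89
257 = 2×89 + 79
89 = 1×79 + 10
79 = 7×10 + 9
10 = 1×9 + 1
9 = 9×1 + 0
Back-substitute:
1 = 10 − 9
1 = −79 + 8·10
1 = 8·89 − 9·79
1 = −9·257 + 26·89
1 = 26·6000 − 607·257
So 257·(-607) ≡ 1 (mod 6000), hence d ≡ -607 ≡ 5393 (mod 6000).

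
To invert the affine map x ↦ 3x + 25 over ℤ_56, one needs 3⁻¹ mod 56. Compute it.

gcd(56, 3) by repeated division:
56 = 18×3 + 2
3 = 1×2 + 1
2 = 2×1 + 0
gcd = 1, so the inverse exists. Back-substitute:
1 = 3 − 2
1 = −56 + 19·3
So 3·19 ≡ 1 (mod 56).

19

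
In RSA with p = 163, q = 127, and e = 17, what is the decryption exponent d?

8405

φ(n) = (p−1)(q−1) = 162·126 = 20412.
Need d with 17·d ≡ 1 (mod 20412). Apply the extended Euclidean algorithm:
20412 = 1200·17 + 12
17 = 1·12 + 5
12 = 2·5 + 2
5 = 2·2 + 1
2 = 2·1 + 0
Back-substitute:
1 = 5 − 2·2
1 = −2·12 + 5·5
1 = 5·17 − 7·12
1 = −7·20412 + 8405·17
So 17·8405 ≡ 1 (mod 20412), hence d = 8405.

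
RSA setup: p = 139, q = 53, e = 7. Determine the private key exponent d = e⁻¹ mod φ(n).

6151

φ(n) = (p−1)(q−1) = 138·52 = 7176.
Need d with 7·d ≡ 1 (mod 7176). Apply the extended Euclidean algorithm:
7176 = 1025·7 + 1
7 = 7·1 + 0
Back-substitute:
1 = 7176 − 1025·7
So 7·(-1025) ≡ 1 (mod 7176), hence d ≡ -1025 ≡ 6151 (mod 7176).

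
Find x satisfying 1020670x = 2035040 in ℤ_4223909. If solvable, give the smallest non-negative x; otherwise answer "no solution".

2580813

First find gcd(1020670, 4223909):
4223909 = 4·1020670 + 141229
1020670 = 7·141229 + 32067
141229 = 4·32067 + 12961
32067 = 2·12961 + 6145
12961 = 2·6145 + 671
6145 = 9·671 + 106
671 = 6·106 + 35
106 = 3·35 + 1
35 = 35·1 + 0
gcd = 1, so a unique solution mod 4223909 exists.
Back-substitute for the Bézout coefficients:
1 = 106 − 3·35
1 = −3·671 + 19·106
1 = 19·6145 − 174·671
1 = −174·12961 + 367·6145
1 = 367·32067 − 908·12961
1 = −908·141229 + 3999·32067
1 = 3999·1020670 − 28901·141229
1 = −28901·4223909 + 119603·1020670
So 1020670·(119603) ≡ 1 (mod 4223909), giving 1020670⁻¹ ≡ 119603.
x ≡ 1020670⁻¹·2035040 ≡ 119603·2035040 ≡ 2580813 (mod 4223909).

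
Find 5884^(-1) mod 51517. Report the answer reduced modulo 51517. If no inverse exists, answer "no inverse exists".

Apply the Euclidean algorithm to 51517 and 5884:
51517 = 8×5884 + 4445
5884 = 1×4445 + 1439
4445 = 3×1439 + 128
1439 = 11×128 + 31
128 = 4×31 + 4
31 = 7×4 + 3
4 = 1×3 + 1
3 = 3×1 + 0
The gcd is 1. Working backward:
1 = 4 − 3
1 = −31 + 8·4
1 = 8·128 − 33·31
1 = −33·1439 + 371·128
1 = 371·4445 − 1146·1439
1 = −1146·5884 + 1517·4445
1 = 1517·51517 − 13282·5884
Thus 5884·(-13282) ≡ 1 (mod 51517); reducing, -13282 mod 51517 = 38235.

38235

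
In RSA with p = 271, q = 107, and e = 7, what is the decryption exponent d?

20443

φ(n) = (p−1)(q−1) = 270·106 = 28620.
Need d with 7·d ≡ 1 (mod 28620). Apply the extended Euclidean algorithm:
28620 = 4088*7 + 4
7 = 1*4 + 3
4 = 1*3 + 1
3 = 3*1 + 0
Back-substitute:
1 = 4 − 3
1 = −7 + 2·4
1 = 2·28620 − 8177·7
So 7·(-8177) ≡ 1 (mod 28620), hence d ≡ -8177 ≡ 20443 (mod 28620).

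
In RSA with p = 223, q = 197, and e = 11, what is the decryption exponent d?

11867

φ(n) = (p−1)(q−1) = 222·196 = 43512.
Need d with 11·d ≡ 1 (mod 43512). Apply the extended Euclidean algorithm:
43512 = 3955·11 + 7
11 = 1·7 + 4
7 = 1·4 + 3
4 = 1·3 + 1
3 = 3·1 + 0
Back-substitute:
1 = 4 − 3
1 = −7 + 2·4
1 = 2·11 − 3·7
1 = −3·43512 + 11867·11
So 11·11867 ≡ 1 (mod 43512), hence d = 11867.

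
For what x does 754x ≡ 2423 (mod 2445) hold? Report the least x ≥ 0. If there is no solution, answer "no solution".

2432

First find gcd(754, 2445):
2445 = 3·754 + 183
754 = 4·183 + 22
183 = 8·22 + 7
22 = 3·7 + 1
7 = 7·1 + 0
gcd = 1, so a unique solution mod 2445 exists.
Back-substitute for the Bézout coefficients:
1 = 22 − 3·7
1 = −3·183 + 25·22
1 = 25·754 − 103·183
1 = −103·2445 + 334·754
So 754·(334) ≡ 1 (mod 2445), giving 754⁻¹ ≡ 334.
x ≡ 754⁻¹·2423 ≡ 334·2423 ≡ 2432 (mod 2445).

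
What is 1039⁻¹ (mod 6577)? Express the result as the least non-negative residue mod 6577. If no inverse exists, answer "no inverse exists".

Run Euclid on (6577, 1039):
6577 = 6×1039 + 343
1039 = 3×343 + 10
343 = 34×10 + 3
10 = 3×3 + 1
3 = 3×1 + 0
The gcd is 1. Working backward:
1 = 10 − 3·3
1 = −3·343 + 103·10
1 = 103·1039 − 312·343
1 = −312·6577 + 1975·1039
So 1039·1975 ≡ 1 (mod 6577).

1975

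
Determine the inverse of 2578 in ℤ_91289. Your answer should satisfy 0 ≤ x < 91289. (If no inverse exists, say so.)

63704

gcd(91289, 2578) by repeated division:
91289 = 35*2578 + 1059
2578 = 2*1059 + 460
1059 = 2*460 + 139
460 = 3*139 + 43
139 = 3*43 + 10
43 = 4*10 + 3
10 = 3*3 + 1
3 = 3*1 + 0
Since gcd(2578, 91289) = 1, back-substitute to write 1 as a combination:
1 = 10 − 3·3
1 = −3·43 + 13·10
1 = 13·139 − 42·43
1 = −42·460 + 139·139
1 = 139·1059 − 320·460
1 = −320·2578 + 779·1059
1 = 779·91289 − 27585·2578
Thus 2578·(-27585) ≡ 1 (mod 91289); reducing, -27585 mod 91289 = 63704.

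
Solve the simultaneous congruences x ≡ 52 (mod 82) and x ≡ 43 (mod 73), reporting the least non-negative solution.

5956

Write x = 52 + 82·k. Then 82·k ≡ 43 − 52 ≡ 64 (mod 73).
Need 82⁻¹ mod 73. Extended Euclid on (73, 9):
73 = 8×9 + 1
9 = 9×1 + 0
Back-substitute:
1 = 73 − 8·9
82⁻¹ ≡ 65 (mod 73), so k ≡ 65·64 ≡ 72 (mod 73).
x = 52 + 82·72 = 5956.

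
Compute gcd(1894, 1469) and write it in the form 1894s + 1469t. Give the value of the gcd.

1

Euclidean algorithm:
1894 = 1*1469 + 425
1469 = 3*425 + 194
425 = 2*194 + 37
194 = 5*37 + 9
37 = 4*9 + 1
9 = 9*1 + 0
gcd(1894, 1469) = 1.
Working backward:
1 = 37 − 4·9
1 = −4·194 + 21·37
1 = 21·425 − 46·194
1 = −46·1469 + 159·425
1 = 159·1894 − 205·1469
So 1 = (159)·1894 + (-205)·1469.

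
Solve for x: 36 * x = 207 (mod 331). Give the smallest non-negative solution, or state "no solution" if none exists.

First find gcd(36, 331):
331 = 9*36 + 7
36 = 5*7 + 1
7 = 7*1 + 0
gcd = 1, so a unique solution mod 331 exists.
Back-substitute for the Bézout coefficients:
1 = 36 − 5·7
1 = −5·331 + 46·36
So 36·(46) ≡ 1 (mod 331), giving 36⁻¹ ≡ 46.
x ≡ 36⁻¹·207 ≡ 46·207 ≡ 254 (mod 331).

254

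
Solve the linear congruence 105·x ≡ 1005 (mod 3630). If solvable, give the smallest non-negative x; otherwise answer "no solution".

217

First find gcd(105, 3630):
3630 = 34·105 + 60
105 = 1·60 + 45
60 = 1·45 + 15
45 = 3·15 + 0
gcd = 15 and 15 | 1005, so solutions exist. Divide through by 15: 7x ≡ 67 (mod 242).
Now find 7⁻¹ mod 242:
242 = 34·7 + 4
7 = 1·4 + 3
4 = 1·3 + 1
3 = 3·1 + 0
Back-substitute:
1 = 4 − 3
1 = −7 + 2·4
1 = 2·242 − 69·7
So 7·(-69) ≡ 1 (mod 242), i.e. 7⁻¹ ≡ 173.
Then x ≡ 173·67 ≡ 217 (mod 242); the smallest non-negative solution is x = 217.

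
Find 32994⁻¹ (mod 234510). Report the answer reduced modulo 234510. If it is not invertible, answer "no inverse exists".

no inverse exists

Euclidean algorithm on 234510, 32994:
234510 = 7·32994 + 3552
32994 = 9·3552 + 1026
3552 = 3·1026 + 474
1026 = 2·474 + 78
474 = 6·78 + 6
78 = 13·6 + 0
gcd(32994, 234510) = 6 ≠ 1, so 32994 has no multiplicative inverse modulo 234510.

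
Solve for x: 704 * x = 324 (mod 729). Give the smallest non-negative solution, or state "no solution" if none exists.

First find gcd(704, 729):
729 = 1*704 + 25
704 = 28*25 + 4
25 = 6*4 + 1
4 = 4*1 + 0
gcd = 1, so a unique solution mod 729 exists.
Back-substitute for the Bézout coefficients:
1 = 25 − 6·4
1 = −6·704 + 169·25
1 = 169·729 − 175·704
So 704·(-175) ≡ 1 (mod 729), giving 704⁻¹ ≡ 554.
x ≡ 704⁻¹·324 ≡ 554·324 ≡ 162 (mod 729).

162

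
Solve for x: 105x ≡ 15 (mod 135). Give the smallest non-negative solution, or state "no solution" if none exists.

4

First find gcd(105, 135):
135 = 1×105 + 30
105 = 3×30 + 15
30 = 2×15 + 0
gcd = 15 and 15 | 15, so solutions exist. Divide through by 15: 7x ≡ 1 (mod 9).
Now find 7⁻¹ mod 9:
9 = 1×7 + 2
7 = 3×2 + 1
2 = 2×1 + 0
Back-substitute:
1 = 7 − 3·2
1 = −3·9 + 4·7
So 7⁻¹ ≡ 4 (mod 9).
Then x ≡ 4·1 ≡ 4 (mod 9); the smallest non-negative solution is x = 4.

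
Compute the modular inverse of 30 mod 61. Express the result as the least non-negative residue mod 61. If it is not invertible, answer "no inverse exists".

59

Apply the Euclidean algorithm to 61 and 30:
61 = 2×30 + 1
30 = 30×1 + 0
Since gcd(30, 61) = 1, back-substitute to write 1 as a combination:
1 = 61 − 2·30
So 30·(-2) ≡ 1 (mod 61), and -2 ≡ 59 (mod 61).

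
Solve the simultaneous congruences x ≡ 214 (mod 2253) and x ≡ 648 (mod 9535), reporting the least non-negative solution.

Write x = 214 + 2253·k. Then 2253·k ≡ 648 − 214 ≡ 434 (mod 9535).
Need 2253⁻¹ mod 9535. Extended Euclid on (9535, 2253):
9535 = 4·2253 + 523
2253 = 4·523 + 161
523 = 3·161 + 40
161 = 4·40 + 1
40 = 40·1 + 0
Back-substitute:
1 = 161 − 4·40
1 = −4·523 + 13·161
1 = 13·2253 − 56·523
1 = −56·9535 + 237·2253
2253⁻¹ ≡ 237 (mod 9535), so k ≡ 237·434 ≡ 7508 (mod 9535).
x = 214 + 2253·7508 = 16915738.

16915738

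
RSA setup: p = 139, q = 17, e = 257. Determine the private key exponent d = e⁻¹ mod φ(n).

1409

φ(n) = (p−1)(q−1) = 138·16 = 2208.
Need d with 257·d ≡ 1 (mod 2208). Apply the extended Euclidean algorithm:
2208 = 8×257 + 152
257 = 1×152 + 105
152 = 1×105 + 47
105 = 2×47 + 11
47 = 4×11 + 3
11 = 3×3 + 2
3 = 1×2 + 1
2 = 2×1 + 0
Back-substitute:
1 = 3 − 2
1 = −11 + 4·3
1 = 4·47 − 17·11
1 = −17·105 + 38·47
1 = 38·152 − 55·105
1 = −55·257 + 93·152
1 = 93·2208 − 799·257
So 257·(-799) ≡ 1 (mod 2208), hence d ≡ -799 ≡ 1409 (mod 2208).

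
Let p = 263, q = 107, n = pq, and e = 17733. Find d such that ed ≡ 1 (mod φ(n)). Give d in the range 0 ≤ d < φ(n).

3245

φ(n) = (p−1)(q−1) = 262·106 = 27772.
Need d with 17733·d ≡ 1 (mod 27772). Apply the extended Euclidean algorithm:
27772 = 1×17733 + 10039
17733 = 1×10039 + 7694
10039 = 1×7694 + 2345
7694 = 3×2345 + 659
2345 = 3×659 + 368
659 = 1×368 + 291
368 = 1×291 + 77
291 = 3×77 + 60
77 = 1×60 + 17
60 = 3×17 + 9
17 = 1×9 + 8
9 = 1×8 + 1
8 = 8×1 + 0
Back-substitute:
1 = 9 − 8
1 = −17 + 2·9
1 = 2·60 − 7·17
1 = −7·77 + 9·60
1 = 9·291 − 34·77
1 = −34·368 + 43·291
1 = 43·659 − 77·368
1 = −77·2345 + 274·659
1 = 274·7694 − 899·2345
1 = −899·10039 + 1173·7694
1 = 1173·17733 − 2072·10039
1 = −2072·27772 + 3245·17733
So 17733·3245 ≡ 1 (mod 27772), hence d = 3245.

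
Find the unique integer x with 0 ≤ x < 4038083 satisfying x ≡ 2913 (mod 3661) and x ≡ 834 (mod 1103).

2378902

Write x = 2913 + 3661·k. Then 3661·k ≡ 834 − 2913 ≡ 127 (mod 1103).
Need 3661⁻¹ mod 1103. Extended Euclid on (1103, 352):
1103 = 3×352 + 47
352 = 7×47 + 23
47 = 2×23 + 1
23 = 23×1 + 0
Back-substitute:
1 = 47 − 2·23
1 = −2·352 + 15·47
1 = 15·1103 − 47·352
3661⁻¹ ≡ 1056 (mod 1103), so k ≡ 1056·127 ≡ 649 (mod 1103).
x = 2913 + 3661·649 = 2378902.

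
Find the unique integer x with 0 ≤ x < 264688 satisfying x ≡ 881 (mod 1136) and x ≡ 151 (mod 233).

248529

Write x = 881 + 1136·k. Then 1136·k ≡ 151 − 881 ≡ 202 (mod 233).
Need 1136⁻¹ mod 233. Extended Euclid on (233, 204):
233 = 1*204 + 29
204 = 7*29 + 1
29 = 29*1 + 0
Back-substitute:
1 = 204 − 7·29
1 = −7·233 + 8·204
1136⁻¹ ≡ 8 (mod 233), so k ≡ 8·202 ≡ 218 (mod 233).
x = 881 + 1136·218 = 248529.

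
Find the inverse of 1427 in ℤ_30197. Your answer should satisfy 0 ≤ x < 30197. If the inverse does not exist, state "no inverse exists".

12210

Apply the Euclidean algorithm to 30197 and 1427:
30197 = 21·1427 + 230
1427 = 6·230 + 47
230 = 4·47 + 42
47 = 1·42 + 5
42 = 8·5 + 2
5 = 2·2 + 1
2 = 2·1 + 0
gcd = 1, so the inverse exists. Back-substitute:
1 = 5 − 2·2
1 = −2·42 + 17·5
1 = 17·47 − 19·42
1 = −19·230 + 93·47
1 = 93·1427 − 577·230
1 = −577·30197 + 12210·1427
So 1427·12210 ≡ 1 (mod 30197).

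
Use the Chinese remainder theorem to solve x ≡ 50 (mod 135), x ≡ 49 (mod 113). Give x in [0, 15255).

10445

Write x = 50 + 135·k. Then 135·k ≡ 49 − 50 ≡ 112 (mod 113).
Need 135⁻¹ mod 113. Extended Euclid on (113, 22):
113 = 5*22 + 3
22 = 7*3 + 1
3 = 3*1 + 0
Back-substitute:
1 = 22 − 7·3
1 = −7·113 + 36·22
135⁻¹ ≡ 36 (mod 113), so k ≡ 36·112 ≡ 77 (mod 113).
x = 50 + 135·77 = 10445.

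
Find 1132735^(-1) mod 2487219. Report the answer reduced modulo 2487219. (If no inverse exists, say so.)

gcd(2487219, 1132735) by repeated division:
2487219 = 2*1132735 + 221749
1132735 = 5*221749 + 23990
221749 = 9*23990 + 5839
23990 = 4*5839 + 634
5839 = 9*634 + 133
634 = 4*133 + 102
133 = 1*102 + 31
102 = 3*31 + 9
31 = 3*9 + 4
9 = 2*4 + 1
4 = 4*1 + 0
Since gcd(1132735, 2487219) = 1, back-substitute to write 1 as a combination:
1 = 9 − 2·4
1 = −2·31 + 7·9
1 = 7·102 − 23·31
1 = −23·133 + 30·102
1 = 30·634 − 143·133
1 = −143·5839 + 1317·634
1 = 1317·23990 − 5411·5839
1 = −5411·221749 + 50016·23990
1 = 50016·1132735 − 255491·221749
1 = −255491·2487219 + 560998·1132735
So 1132735·560998 ≡ 1 (mod 2487219).

560998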